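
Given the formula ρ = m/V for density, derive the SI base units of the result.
Units of each symbol in ρ = m/V:
  m (mass): kg
  V (volume): m³  → in the denominator, contributes 1/m³

Multiplying the contributions: [kg] · [1/m³]
Adding exponents of each base unit: kg: 1, m: -3
SI base units of density: kg/m³

Answer: kg/m³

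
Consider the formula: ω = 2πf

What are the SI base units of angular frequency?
Units of each symbol in ω = 2πf:
  f (frequency): 1/s
  The factor 2π is dimensionless.

Multiplying the contributions: [1/s]
Adding exponents of each base unit: s: -1
SI base units of angular frequency: 1/s

Answer: 1/s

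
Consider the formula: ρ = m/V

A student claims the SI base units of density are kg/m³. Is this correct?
Units of each symbol in ρ = m/V:
  m (mass): kg
  V (volume): m³  → in the denominator, contributes 1/m³

Multiplying the contributions: [kg] · [1/m³]
Adding exponents of each base unit: kg: 1, m: -3
SI base units of density: kg/m³

The claimed units kg/m³ match the derived units, so the claim is correct.

Answer: Yes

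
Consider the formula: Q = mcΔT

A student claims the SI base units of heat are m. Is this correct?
Units of each symbol in Q = mcΔT:
  m (mass): kg
  c (specific heat capacity, in J/(kg·K)): m²/(s²·K)
  ΔT (temperature change): K

Multiplying the contributions: [kg] · [m²/(s²·K)] · [K]
Adding exponents of each base unit: kg: 1, m: 2, s: -2
SI base units of heat: kg·m²/s²

The claimed units m (exponents m: 1) do not match the derived units kg·m²/s² (exponents kg: 1, m: 2, s: -2), so the claim is incorrect.

Answer: No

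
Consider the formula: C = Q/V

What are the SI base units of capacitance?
Units of each symbol in C = Q/V:
  Q (charge, in coulombs): s·A
  V (voltage, in volts): kg·m²/(s³·A)  → in the denominator, contributes s³·A/(kg·m²)

Multiplying the contributions: [s·A] · [s³·A/(kg·m²)]
Adding exponents of each base unit: kg: -1, m: -2, s: 4, A: 2
SI base units of capacitance: s⁴·A²/(kg·m²)

Answer: s⁴·A²/(kg·m²)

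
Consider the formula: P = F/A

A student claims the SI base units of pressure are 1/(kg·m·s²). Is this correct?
Units of each symbol in P = F/A:
  F (force): kg·m/s²
  A (area): m²  → in the denominator, contributes 1/m²

Multiplying the contributions: [kg·m/s²] · [1/m²]
Adding exponents of each base unit: kg: 1, m: -1, s: -2
SI base units of pressure: kg/(m·s²)

The claimed units 1/(kg·m·s²) (exponents kg: -1, m: -1, s: -2) do not match the derived units kg/(m·s²) (exponents kg: 1, m: -1, s: -2), so the claim is incorrect.

Answer: No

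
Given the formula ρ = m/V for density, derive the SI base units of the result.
Units of each symbol in ρ = m/V:
  m (mass): kg
  V (volume): m³  → in the denominator, contributes 1/m³

Multiplying the contributions: [kg] · [1/m³]
Adding exponents of each base unit: kg: 1, m: -3
SI base units of density: kg/m³

Answer: kg/m³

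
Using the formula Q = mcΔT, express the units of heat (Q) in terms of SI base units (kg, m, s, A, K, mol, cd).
Units of each symbol in Q = mcΔT:
  m (mass): kg
  c (specific heat capacity, in J/(kg·K)): m²/(s²·K)
  ΔT (temperature change): K

Multiplying the contributions: [kg] · [m²/(s²·K)] · [K]
Adding exponents of each base unit: kg: 1, m: 2, s: -2
SI base units of heat: kg·m²/s²

Answer: kg·m²/s²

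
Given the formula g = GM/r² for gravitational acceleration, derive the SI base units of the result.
Units of each symbol in g = GM/r²:
  G (gravitational constant): m³/(kg·s²)
  M (mass): kg
  r (distance): m  → to the power 2 in the denominator, contributes 1/m²

Multiplying the contributions: [m³/(kg·s²)] · [kg] · [1/m²]
Adding exponents of each base unit: m: 1, s: -2
SI base units of gravitational acceleration: m/s²

Answer: m/s²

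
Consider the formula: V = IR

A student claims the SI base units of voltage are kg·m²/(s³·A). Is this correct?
Units of each symbol in V = IR:
  I (current): A
  R (resistance, in ohms): kg·m²/(s³·A²)

Multiplying the contributions: [A] · [kg·m²/(s³·A²)]
Adding exponents of each base unit: kg: 1, m: 2, s: -3, A: -1
SI base units of voltage: kg·m²/(s³·A)

The claimed units kg·m²/(s³·A) match the derived units, so the claim is correct.

Answer: Yes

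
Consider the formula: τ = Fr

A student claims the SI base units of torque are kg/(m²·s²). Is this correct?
Units of each symbol in τ = Fr:
  F (force): kg·m/s²
  r (lever arm): m

Multiplying the contributions: [kg·m/s²] · [m]
Adding exponents of each base unit: kg: 1, m: 2, s: -2
SI base units of torque: kg·m²/s²

The claimed units kg/(m²·s²) (exponents kg: 1, m: -2, s: -2) do not match the derived units kg·m²/s² (exponents kg: 1, m: 2, s: -2), so the claim is incorrect.

Answer: No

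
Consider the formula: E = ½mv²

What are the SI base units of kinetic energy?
Units of each symbol in E = ½mv²:
  m (mass): kg
  v (speed): m/s  → to the power 2, contributes m²/s²
  The factor ½ is dimensionless.

Multiplying the contributions: [kg] · [m²/s²]
Adding exponents of each base unit: kg: 1, m: 2, s: -2
SI base units of kinetic energy: kg·m²/s²

Answer: kg·m²/s²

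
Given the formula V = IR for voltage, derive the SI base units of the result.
Units of each symbol in V = IR:
  I (current): A
  R (resistance, in ohms): kg·m²/(s³·A²)

Multiplying the contributions: [A] · [kg·m²/(s³·A²)]
Adding exponents of each base unit: kg: 1, m: 2, s: -3, A: -1
SI base units of voltage: kg·m²/(s³·A)

Answer: kg·m²/(s³·A)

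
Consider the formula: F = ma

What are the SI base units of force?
Units of each symbol in F = ma:
  m (mass): kg
  a (acceleration): m/s²

Multiplying the contributions: [kg] · [m/s²]
Adding exponents of each base unit: kg: 1, m: 1, s: -2
SI base units of force: kg·m/s²

Answer: kg·m/s²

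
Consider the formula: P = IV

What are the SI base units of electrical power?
Units of each symbol in P = IV:
  I (current): A
  V (voltage, in volts): kg·m²/(s³·A)

Multiplying the contributions: [A] · [kg·m²/(s³·A)]
Adding exponents of each base unit: kg: 1, m: 2, s: -3
SI base units of electrical power: kg·m²/s³

Answer: kg·m²/s³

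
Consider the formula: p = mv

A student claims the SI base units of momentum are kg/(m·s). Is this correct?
Units of each symbol in p = mv:
  m (mass): kg
  v (velocity): m/s

Multiplying the contributions: [kg] · [m/s]
Adding exponents of each base unit: kg: 1, m: 1, s: -1
SI base units of momentum: kg·m/s

The claimed units kg/(m·s) (exponents kg: 1, m: -1, s: -1) do not match the derived units kg·m/s (exponents kg: 1, m: 1, s: -1), so the claim is incorrect.

Answer: No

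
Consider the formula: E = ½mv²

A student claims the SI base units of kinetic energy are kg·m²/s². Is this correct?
Units of each symbol in E = ½mv²:
  m (mass): kg
  v (speed): m/s  → to the power 2, contributes m²/s²
  The factor ½ is dimensionless.

Multiplying the contributions: [kg] · [m²/s²]
Adding exponents of each base unit: kg: 1, m: 2, s: -2
SI base units of kinetic energy: kg·m²/s²

The claimed units kg·m²/s² match the derived units, so the claim is correct.

Answer: Yes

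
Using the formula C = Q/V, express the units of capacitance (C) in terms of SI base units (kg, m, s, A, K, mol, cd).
Units of each symbol in C = Q/V:
  Q (charge, in coulombs): s·A
  V (voltage, in volts): kg·m²/(s³·A)  → in the denominator, contributes s³·A/(kg·m²)

Multiplying the contributions: [s·A] · [s³·A/(kg·m²)]
Adding exponents of each base unit: kg: -1, m: -2, s: 4, A: 2
SI base units of capacitance: s⁴·A²/(kg·m²)

Answer: s⁴·A²/(kg·m²)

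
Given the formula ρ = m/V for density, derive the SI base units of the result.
Units of each symbol in ρ = m/V:
  m (mass): kg
  V (volume): m³  → in the denominator, contributes 1/m³

Multiplying the contributions: [kg] · [1/m³]
Adding exponents of each base unit: kg: 1, m: -3
SI base units of density: kg/m³

Answer: kg/m³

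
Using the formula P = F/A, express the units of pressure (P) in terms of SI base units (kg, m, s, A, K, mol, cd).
Units of each symbol in P = F/A:
  F (force): kg·m/s²
  A (area): m²  → in the denominator, contributes 1/m²

Multiplying the contributions: [kg·m/s²] · [1/m²]
Adding exponents of each base unit: kg: 1, m: -1, s: -2
SI base units of pressure: kg/(m·s²)

Answer: kg/(m·s²)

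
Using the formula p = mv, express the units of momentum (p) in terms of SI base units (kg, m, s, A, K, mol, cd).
Units of each symbol in p = mv:
  m (mass): kg
  v (velocity): m/s

Multiplying the contributions: [kg] · [m/s]
Adding exponents of each base unit: kg: 1, m: 1, s: -1
SI base units of momentum: kg·m/s

Answer: kg·m/s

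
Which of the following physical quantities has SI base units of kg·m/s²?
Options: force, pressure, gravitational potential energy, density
Checking the SI base units of each option:
  force (F = ma): kg·m/s²  ✓ matches
  pressure (P = F/A): kg/(m·s²)  ✗
  gravitational potential energy (U = -GMm/r): kg·m²/s²  ✗
  density (ρ = m/V): kg/m³  ✗

Only force has units kg·m/s².

Answer: force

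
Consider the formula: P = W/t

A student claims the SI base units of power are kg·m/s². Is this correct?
Units of each symbol in P = W/t:
  W (work): kg·m²/s²
  t (time): s  → in the denominator, contributes 1/s

Multiplying the contributions: [kg·m²/s²] · [1/s]
Adding exponents of each base unit: kg: 1, m: 2, s: -3
SI base units of power: kg·m²/s³

The claimed units kg·m/s² (exponents kg: 1, m: 1, s: -2) do not match the derived units kg·m²/s³ (exponents kg: 1, m: 2, s: -3), so the claim is incorrect.

Answer: No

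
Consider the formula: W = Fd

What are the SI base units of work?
Units of each symbol in W = Fd:
  F (force): kg·m/s²
  d (displacement): m

Multiplying the contributions: [kg·m/s²] · [m]
Adding exponents of each base unit: kg: 1, m: 2, s: -2
SI base units of work: kg·m²/s²

Answer: kg·m²/s²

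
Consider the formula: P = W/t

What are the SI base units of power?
Units of each symbol in P = W/t:
  W (work): kg·m²/s²
  t (time): s  → in the denominator, contributes 1/s

Multiplying the contributions: [kg·m²/s²] · [1/s]
Adding exponents of each base unit: kg: 1, m: 2, s: -3
SI base units of power: kg·m²/s³

Answer: kg·m²/s³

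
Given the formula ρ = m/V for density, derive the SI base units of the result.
Units of each symbol in ρ = m/V:
  m (mass): kg
  V (volume): m³  → in the denominator, contributes 1/m³

Multiplying the contributions: [kg] · [1/m³]
Adding exponents of each base unit: kg: 1, m: -3
SI base units of density: kg/m³

Answer: kg/m³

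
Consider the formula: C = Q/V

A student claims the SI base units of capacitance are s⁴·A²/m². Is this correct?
Units of each symbol in C = Q/V:
  Q (charge, in coulombs): s·A
  V (voltage, in volts): kg·m²/(s³·A)  → in the denominator, contributes s³·A/(kg·m²)

Multiplying the contributions: [s·A] · [s³·A/(kg·m²)]
Adding exponents of each base unit: kg: -1, m: -2, s: 4, A: 2
SI base units of capacitance: s⁴·A²/(kg·m²)

The claimed units s⁴·A²/m² (exponents m: -2, s: 4, A: 2) do not match the derived units s⁴·A²/(kg·m²) (exponents kg: -1, m: -2, s: 4, A: 2), so the claim is incorrect.

Answer: No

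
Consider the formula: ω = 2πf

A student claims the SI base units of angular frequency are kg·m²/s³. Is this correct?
Units of each symbol in ω = 2πf:
  f (frequency): 1/s
  The factor 2π is dimensionless.

Multiplying the contributions: [1/s]
Adding exponents of each base unit: s: -1
SI base units of angular frequency: 1/s

The claimed units kg·m²/s³ (exponents kg: 1, m: 2, s: -3) do not match the derived units 1/s (exponents s: -1), so the claim is incorrect.

Answer: No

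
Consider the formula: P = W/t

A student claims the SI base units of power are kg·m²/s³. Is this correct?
Units of each symbol in P = W/t:
  W (work): kg·m²/s²
  t (time): s  → in the denominator, contributes 1/s

Multiplying the contributions: [kg·m²/s²] · [1/s]
Adding exponents of each base unit: kg: 1, m: 2, s: -3
SI base units of power: kg·m²/s³

The claimed units kg·m²/s³ match the derived units, so the claim is correct.

Answer: Yes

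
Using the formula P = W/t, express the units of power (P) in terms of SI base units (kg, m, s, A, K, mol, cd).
Units of each symbol in P = W/t:
  W (work): kg·m²/s²
  t (time): s  → in the denominator, contributes 1/s

Multiplying the contributions: [kg·m²/s²] · [1/s]
Adding exponents of each base unit: kg: 1, m: 2, s: -3
SI base units of power: kg·m²/s³

Answer: kg·m²/s³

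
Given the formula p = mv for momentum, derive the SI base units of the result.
Units of each symbol in p = mv:
  m (mass): kg
  v (velocity): m/s

Multiplying the contributions: [kg] · [m/s]
Adding exponents of each base unit: kg: 1, m: 1, s: -1
SI base units of momentum: kg·m/s

Answer: kg·m/s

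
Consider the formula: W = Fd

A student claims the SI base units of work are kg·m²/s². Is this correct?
Units of each symbol in W = Fd:
  F (force): kg·m/s²
  d (displacement): m

Multiplying the contributions: [kg·m/s²] · [m]
Adding exponents of each base unit: kg: 1, m: 2, s: -2
SI base units of work: kg·m²/s²

The claimed units kg·m²/s² match the derived units, so the claim is correct.

Answer: Yes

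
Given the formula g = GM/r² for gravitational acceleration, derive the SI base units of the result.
Units of each symbol in g = GM/r²:
  G (gravitational constant): m³/(kg·s²)
  M (mass): kg
  r (distance): m  → to the power 2 in the denominator, contributes 1/m²

Multiplying the contributions: [m³/(kg·s²)] · [kg] · [1/m²]
Adding exponents of each base unit: m: 1, s: -2
SI base units of gravitational acceleration: m/s²

Answer: m/s²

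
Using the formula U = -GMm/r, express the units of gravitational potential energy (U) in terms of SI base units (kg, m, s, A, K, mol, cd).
Units of each symbol in U = -GMm/r:
  G (gravitational constant): m³/(kg·s²)
  M (mass): kg
  m (mass): kg
  r (distance): m  → in the denominator, contributes 1/m
  The minus sign does not affect the units.

Multiplying the contributions: [m³/(kg·s²)] · [kg] · [kg] · [1/m]
Adding exponents of each base unit: kg: 1, m: 2, s: -2
SI base units of gravitational potential energy: kg·m²/s²

Answer: kg·m²/s²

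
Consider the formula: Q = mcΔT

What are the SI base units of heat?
Units of each symbol in Q = mcΔT:
  m (mass): kg
  c (specific heat capacity, in J/(kg·K)): m²/(s²·K)
  ΔT (temperature change): K

Multiplying the contributions: [kg] · [m²/(s²·K)] · [K]
Adding exponents of each base unit: kg: 1, m: 2, s: -2
SI base units of heat: kg·m²/s²

Answer: kg·m²/s²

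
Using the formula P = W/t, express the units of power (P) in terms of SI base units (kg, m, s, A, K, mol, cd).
Units of each symbol in P = W/t:
  W (work): kg·m²/s²
  t (time): s  → in the denominator, contributes 1/s

Multiplying the contributions: [kg·m²/s²] · [1/s]
Adding exponents of each base unit: kg: 1, m: 2, s: -3
SI base units of power: kg·m²/s³

Answer: kg·m²/s³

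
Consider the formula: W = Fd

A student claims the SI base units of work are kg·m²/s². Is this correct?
Units of each symbol in W = Fd:
  F (force): kg·m/s²
  d (displacement): m

Multiplying the contributions: [kg·m/s²] · [m]
Adding exponents of each base unit: kg: 1, m: 2, s: -2
SI base units of work: kg·m²/s²

The claimed units kg·m²/s² match the derived units, so the claim is correct.

Answer: Yes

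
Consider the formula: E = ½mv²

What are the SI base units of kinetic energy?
Units of each symbol in E = ½mv²:
  m (mass): kg
  v (speed): m/s  → to the power 2, contributes m²/s²
  The factor ½ is dimensionless.

Multiplying the contributions: [kg] · [m²/s²]
Adding exponents of each base unit: kg: 1, m: 2, s: -2
SI base units of kinetic energy: kg·m²/s²

Answer: kg·m²/s²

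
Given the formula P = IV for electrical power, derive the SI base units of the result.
Units of each symbol in P = IV:
  I (current): A
  V (voltage, in volts): kg·m²/(s³·A)

Multiplying the contributions: [A] · [kg·m²/(s³·A)]
Adding exponents of each base unit: kg: 1, m: 2, s: -3
SI base units of electrical power: kg·m²/s³

Answer: kg·m²/s³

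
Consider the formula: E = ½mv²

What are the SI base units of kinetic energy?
Units of each symbol in E = ½mv²:
  m (mass): kg
  v (speed): m/s  → to the power 2, contributes m²/s²
  The factor ½ is dimensionless.

Multiplying the contributions: [kg] · [m²/s²]
Adding exponents of each base unit: kg: 1, m: 2, s: -2
SI base units of kinetic energy: kg·m²/s²

Answer: kg·m²/s²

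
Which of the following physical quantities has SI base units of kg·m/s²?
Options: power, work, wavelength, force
Checking the SI base units of each option:
  power (P = W/t): kg·m²/s³  ✗
  work (W = Fd): kg·m²/s²  ✗
  wavelength (λ = v/f): m  ✗
  force (F = ma): kg·m/s²  ✓ matches

Only force has units kg·m/s².

Answer: force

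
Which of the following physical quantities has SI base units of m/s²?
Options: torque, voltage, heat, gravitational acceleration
Checking the SI base units of each option:
  torque (τ = Fr): kg·m²/s²  ✗
  voltage (V = IR): kg·m²/(s³·A)  ✗
  heat (Q = mcΔT): kg·m²/s²  ✗
  gravitational acceleration (g = GM/r²): m/s²  ✓ matches

Only gravitational acceleration has units m/s².

Answer: gravitational acceleration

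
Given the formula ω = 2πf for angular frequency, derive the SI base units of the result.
Units of each symbol in ω = 2πf:
  f (frequency): 1/s
  The factor 2π is dimensionless.

Multiplying the contributions: [1/s]
Adding exponents of each base unit: s: -1
SI base units of angular frequency: 1/s

Answer: 1/s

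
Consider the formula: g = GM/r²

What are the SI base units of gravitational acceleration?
Units of each symbol in g = GM/r²:
  G (gravitational constant): m³/(kg·s²)
  M (mass): kg
  r (distance): m  → to the power 2 in the denominator, contributes 1/m²

Multiplying the contributions: [m³/(kg·s²)] · [kg] · [1/m²]
Adding exponents of each base unit: m: 1, s: -2
SI base units of gravitational acceleration: m/s²

Answer: m/s²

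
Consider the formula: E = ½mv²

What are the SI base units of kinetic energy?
Units of each symbol in E = ½mv²:
  m (mass): kg
  v (speed): m/s  → to the power 2, contributes m²/s²
  The factor ½ is dimensionless.

Multiplying the contributions: [kg] · [m²/s²]
Adding exponents of each base unit: kg: 1, m: 2, s: -2
SI base units of kinetic energy: kg·m²/s²

Answer: kg·m²/s²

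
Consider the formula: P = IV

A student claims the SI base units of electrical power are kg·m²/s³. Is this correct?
Units of each symbol in P = IV:
  I (current): A
  V (voltage, in volts): kg·m²/(s³·A)

Multiplying the contributions: [A] · [kg·m²/(s³·A)]
Adding exponents of each base unit: kg: 1, m: 2, s: -3
SI base units of electrical power: kg·m²/s³

The claimed units kg·m²/s³ match the derived units, so the claim is correct.

Answer: Yes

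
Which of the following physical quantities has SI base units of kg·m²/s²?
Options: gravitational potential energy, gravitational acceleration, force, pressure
Checking the SI base units of each option:
  gravitational potential energy (U = -GMm/r): kg·m²/s²  ✓ matches
  gravitational acceleration (g = GM/r²): m/s²  ✗
  force (F = ma): kg·m/s²  ✗
  pressure (P = F/A): kg/(m·s²)  ✗

Only gravitational potential energy has units kg·m²/s².

Answer: gravitational potential energy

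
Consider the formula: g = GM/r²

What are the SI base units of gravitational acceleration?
Units of each symbol in g = GM/r²:
  G (gravitational constant): m³/(kg·s²)
  M (mass): kg
  r (distance): m  → to the power 2 in the denominator, contributes 1/m²

Multiplying the contributions: [m³/(kg·s²)] · [kg] · [1/m²]
Adding exponents of each base unit: m: 1, s: -2
SI base units of gravitational acceleration: m/s²

Answer: m/s²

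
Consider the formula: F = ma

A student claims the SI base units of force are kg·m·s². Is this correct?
Units of each symbol in F = ma:
  m (mass): kg
  a (acceleration): m/s²

Multiplying the contributions: [kg] · [m/s²]
Adding exponents of each base unit: kg: 1, m: 1, s: -2
SI base units of force: kg·m/s²

The claimed units kg·m·s² (exponents kg: 1, m: 1, s: 2) do not match the derived units kg·m/s² (exponents kg: 1, m: 1, s: -2), so the claim is incorrect.

Answer: No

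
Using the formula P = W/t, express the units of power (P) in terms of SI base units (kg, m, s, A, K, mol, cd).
Units of each symbol in P = W/t:
  W (work): kg·m²/s²
  t (time): s  → in the denominator, contributes 1/s

Multiplying the contributions: [kg·m²/s²] · [1/s]
Adding exponents of each base unit: kg: 1, m: 2, s: -3
SI base units of power: kg·m²/s³

Answer: kg·m²/s³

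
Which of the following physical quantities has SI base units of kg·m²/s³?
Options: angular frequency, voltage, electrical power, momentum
Checking the SI base units of each option:
  angular frequency (ω = 2πf): 1/s  ✗
  voltage (V = IR): kg·m²/(s³·A)  ✗
  electrical power (P = IV): kg·m²/s³  ✓ matches
  momentum (p = mv): kg·m/s  ✗

Only electrical power has units kg·m²/s³.

Answer: electrical power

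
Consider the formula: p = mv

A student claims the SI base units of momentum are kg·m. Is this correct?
Units of each symbol in p = mv:
  m (mass): kg
  v (velocity): m/s

Multiplying the contributions: [kg] · [m/s]
Adding exponents of each base unit: kg: 1, m: 1, s: -1
SI base units of momentum: kg·m/s

The claimed units kg·m (exponents kg: 1, m: 1) do not match the derived units kg·m/s (exponents kg: 1, m: 1, s: -1), so the claim is incorrect.

Answer: No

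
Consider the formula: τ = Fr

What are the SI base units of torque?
Units of each symbol in τ = Fr:
  F (force): kg·m/s²
  r (lever arm): m

Multiplying the contributions: [kg·m/s²] · [m]
Adding exponents of each base unit: kg: 1, m: 2, s: -2
SI base units of torque: kg·m²/s²

Answer: kg·m²/s²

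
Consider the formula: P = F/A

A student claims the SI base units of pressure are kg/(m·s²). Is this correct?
Units of each symbol in P = F/A:
  F (force): kg·m/s²
  A (area): m²  → in the denominator, contributes 1/m²

Multiplying the contributions: [kg·m/s²] · [1/m²]
Adding exponents of each base unit: kg: 1, m: -1, s: -2
SI base units of pressure: kg/(m·s²)

The claimed units kg/(m·s²) match the derived units, so the claim is correct.

Answer: Yes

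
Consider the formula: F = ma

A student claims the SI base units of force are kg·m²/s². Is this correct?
Units of each symbol in F = ma:
  m (mass): kg
  a (acceleration): m/s²

Multiplying the contributions: [kg] · [m/s²]
Adding exponents of each base unit: kg: 1, m: 1, s: -2
SI base units of force: kg·m/s²

The claimed units kg·m²/s² (exponents kg: 1, m: 2, s: -2) do not match the derived units kg·m/s² (exponents kg: 1, m: 1, s: -2), so the claim is incorrect.

Answer: No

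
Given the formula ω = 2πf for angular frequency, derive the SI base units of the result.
Units of each symbol in ω = 2πf:
  f (frequency): 1/s
  The factor 2π is dimensionless.

Multiplying the contributions: [1/s]
Adding exponents of each base unit: s: -1
SI base units of angular frequency: 1/s

Answer: 1/s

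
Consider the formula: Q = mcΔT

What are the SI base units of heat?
Units of each symbol in Q = mcΔT:
  m (mass): kg
  c (specific heat capacity, in J/(kg·K)): m²/(s²·K)
  ΔT (temperature change): K

Multiplying the contributions: [kg] · [m²/(s²·K)] · [K]
Adding exponents of each base unit: kg: 1, m: 2, s: -2
SI base units of heat: kg·m²/s²

Answer: kg·m²/s²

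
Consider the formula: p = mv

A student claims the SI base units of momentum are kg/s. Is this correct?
Units of each symbol in p = mv:
  m (mass): kg
  v (velocity): m/s

Multiplying the contributions: [kg] · [m/s]
Adding exponents of each base unit: kg: 1, m: 1, s: -1
SI base units of momentum: kg·m/s

The claimed units kg/s (exponents kg: 1, s: -1) do not match the derived units kg·m/s (exponents kg: 1, m: 1, s: -1), so the claim is incorrect.

Answer: No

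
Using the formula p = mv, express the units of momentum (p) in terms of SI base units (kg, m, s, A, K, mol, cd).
Units of each symbol in p = mv:
  m (mass): kg
  v (velocity): m/s

Multiplying the contributions: [kg] · [m/s]
Adding exponents of each base unit: kg: 1, m: 1, s: -1
SI base units of momentum: kg·m/s

Answer: kg·m/s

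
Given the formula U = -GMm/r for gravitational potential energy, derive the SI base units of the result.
Units of each symbol in U = -GMm/r:
  G (gravitational constant): m³/(kg·s²)
  M (mass): kg
  m (mass): kg
  r (distance): m  → in the denominator, contributes 1/m
  The minus sign does not affect the units.

Multiplying the contributions: [m³/(kg·s²)] · [kg] · [kg] · [1/m]
Adding exponents of each base unit: kg: 1, m: 2, s: -2
SI base units of gravitational potential energy: kg·m²/s²

Answer: kg·m²/s²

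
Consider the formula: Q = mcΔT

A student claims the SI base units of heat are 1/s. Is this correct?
Units of each symbol in Q = mcΔT:
  m (mass): kg
  c (specific heat capacity, in J/(kg·K)): m²/(s²·K)
  ΔT (temperature change): K

Multiplying the contributions: [kg] · [m²/(s²·K)] · [K]
Adding exponents of each base unit: kg: 1, m: 2, s: -2
SI base units of heat: kg·m²/s²

The claimed units 1/s (exponents s: -1) do not match the derived units kg·m²/s² (exponents kg: 1, m: 2, s: -2), so the claim is incorrect.

Answer: No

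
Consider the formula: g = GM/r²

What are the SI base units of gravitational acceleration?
Units of each symbol in g = GM/r²:
  G (gravitational constant): m³/(kg·s²)
  M (mass): kg
  r (distance): m  → to the power 2 in the denominator, contributes 1/m²

Multiplying the contributions: [m³/(kg·s²)] · [kg] · [1/m²]
Adding exponents of each base unit: m: 1, s: -2
SI base units of gravitational acceleration: m/s²

Answer: m/s²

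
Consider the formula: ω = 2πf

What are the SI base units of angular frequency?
Units of each symbol in ω = 2πf:
  f (frequency): 1/s
  The factor 2π is dimensionless.

Multiplying the contributions: [1/s]
Adding exponents of each base unit: s: -1
SI base units of angular frequency: 1/s

Answer: 1/s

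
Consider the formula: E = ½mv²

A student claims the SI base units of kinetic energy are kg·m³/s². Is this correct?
Units of each symbol in E = ½mv²:
  m (mass): kg
  v (speed): m/s  → to the power 2, contributes m²/s²
  The factor ½ is dimensionless.

Multiplying the contributions: [kg] · [m²/s²]
Adding exponents of each base unit: kg: 1, m: 2, s: -2
SI base units of kinetic energy: kg·m²/s²

The claimed units kg·m³/s² (exponents kg: 1, m: 3, s: -2) do not match the derived units kg·m²/s² (exponents kg: 1, m: 2, s: -2), so the claim is incorrect.

Answer: No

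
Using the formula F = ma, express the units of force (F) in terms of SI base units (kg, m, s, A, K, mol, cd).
Units of each symbol in F = ma:
  m (mass): kg
  a (acceleration): m/s²

Multiplying the contributions: [kg] · [m/s²]
Adding exponents of each base unit: kg: 1, m: 1, s: -2
SI base units of force: kg·m/s²

Answer: kg·m/s²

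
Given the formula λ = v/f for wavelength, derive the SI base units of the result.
Units of each symbol in λ = v/f:
  v (wave speed): m/s
  f (frequency): 1/s  → in the denominator, contributes s

Multiplying the contributions: [m/s] · [s]
Adding exponents of each base unit: m: 1
SI base units of wavelength: m

Answer: m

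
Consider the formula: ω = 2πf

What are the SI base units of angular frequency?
Units of each symbol in ω = 2πf:
  f (frequency): 1/s
  The factor 2π is dimensionless.

Multiplying the contributions: [1/s]
Adding exponents of each base unit: s: -1
SI base units of angular frequency: 1/s

Answer: 1/s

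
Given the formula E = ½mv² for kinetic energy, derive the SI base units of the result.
Units of each symbol in E = ½mv²:
  m (mass): kg
  v (speed): m/s  → to the power 2, contributes m²/s²
  The factor ½ is dimensionless.

Multiplying the contributions: [kg] · [m²/s²]
Adding exponents of each base unit: kg: 1, m: 2, s: -2
SI base units of kinetic energy: kg·m²/s²

Answer: kg·m²/s²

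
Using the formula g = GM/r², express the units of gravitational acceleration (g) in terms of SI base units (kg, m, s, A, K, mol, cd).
Units of each symbol in g = GM/r²:
  G (gravitational constant): m³/(kg·s²)
  M (mass): kg
  r (distance): m  → to the power 2 in the denominator, contributes 1/m²

Multiplying the contributions: [m³/(kg·s²)] · [kg] · [1/m²]
Adding exponents of each base unit: m: 1, s: -2
SI base units of gravitational acceleration: m/s²

Answer: m/s²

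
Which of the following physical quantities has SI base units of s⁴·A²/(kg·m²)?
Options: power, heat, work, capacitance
Checking the SI base units of each option:
  power (P = W/t): kg·m²/s³  ✗
  heat (Q = mcΔT): kg·m²/s²  ✗
  work (W = Fd): kg·m²/s²  ✗
  capacitance (C = Q/V): s⁴·A²/(kg·m²)  ✓ matches

Only capacitance has units s⁴·A²/(kg·m²).

Answer: capacitance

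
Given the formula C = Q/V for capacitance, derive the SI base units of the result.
Units of each symbol in C = Q/V:
  Q (charge, in coulombs): s·A
  V (voltage, in volts): kg·m²/(s³·A)  → in the denominator, contributes s³·A/(kg·m²)

Multiplying the contributions: [s·A] · [s³·A/(kg·m²)]
Adding exponents of each base unit: kg: -1, m: -2, s: 4, A: 2
SI base units of capacitance: s⁴·A²/(kg·m²)

Answer: s⁴·A²/(kg·m²)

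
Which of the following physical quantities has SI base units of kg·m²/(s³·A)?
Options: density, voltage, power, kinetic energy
Checking the SI base units of each option:
  density (ρ = m/V): kg/m³  ✗
  voltage (V = IR): kg·m²/(s³·A)  ✓ matches
  power (P = W/t): kg·m²/s³  ✗
  kinetic energy (E = ½mv²): kg·m²/s²  ✗

Only voltage has units kg·m²/(s³·A).

Answer: voltage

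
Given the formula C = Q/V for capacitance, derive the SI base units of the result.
Units of each symbol in C = Q/V:
  Q (charge, in coulombs): s·A
  V (voltage, in volts): kg·m²/(s³·A)  → in the denominator, contributes s³·A/(kg·m²)

Multiplying the contributions: [s·A] · [s³·A/(kg·m²)]
Adding exponents of each base unit: kg: -1, m: -2, s: 4, A: 2
SI base units of capacitance: s⁴·A²/(kg·m²)

Answer: s⁴·A²/(kg·m²)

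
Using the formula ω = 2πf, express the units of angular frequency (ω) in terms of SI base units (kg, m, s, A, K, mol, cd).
Units of each symbol in ω = 2πf:
  f (frequency): 1/s
  The factor 2π is dimensionless.

Multiplying the contributions: [1/s]
Adding exponents of each base unit: s: -1
SI base units of angular frequency: 1/s

Answer: 1/s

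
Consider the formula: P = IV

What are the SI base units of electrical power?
Units of each symbol in P = IV:
  I (current): A
  V (voltage, in volts): kg·m²/(s³·A)

Multiplying the contributions: [A] · [kg·m²/(s³·A)]
Adding exponents of each base unit: kg: 1, m: 2, s: -3
SI base units of electrical power: kg·m²/s³

Answer: kg·m²/s³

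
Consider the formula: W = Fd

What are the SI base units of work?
Units of each symbol in W = Fd:
  F (force): kg·m/s²
  d (displacement): m

Multiplying the contributions: [kg·m/s²] · [m]
Adding exponents of each base unit: kg: 1, m: 2, s: -2
SI base units of work: kg·m²/s²

Answer: kg·m²/s²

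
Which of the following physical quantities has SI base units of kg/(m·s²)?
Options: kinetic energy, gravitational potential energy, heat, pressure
Checking the SI base units of each option:
  kinetic energy (E = ½mv²): kg·m²/s²  ✗
  gravitational potential energy (U = -GMm/r): kg·m²/s²  ✗
  heat (Q = mcΔT): kg·m²/s²  ✗
  pressure (P = F/A): kg/(m·s²)  ✓ matches

Only pressure has units kg/(m·s²).

Answer: pressure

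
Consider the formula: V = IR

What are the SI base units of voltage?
Units of each symbol in V = IR:
  I (current): A
  R (resistance, in ohms): kg·m²/(s³·A²)

Multiplying the contributions: [A] · [kg·m²/(s³·A²)]
Adding exponents of each base unit: kg: 1, m: 2, s: -3, A: -1
SI base units of voltage: kg·m²/(s³·A)

Answer: kg·m²/(s³·A)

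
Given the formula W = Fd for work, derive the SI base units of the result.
Units of each symbol in W = Fd:
  F (force): kg·m/s²
  d (displacement): m

Multiplying the contributions: [kg·m/s²] · [m]
Adding exponents of each base unit: kg: 1, m: 2, s: -2
SI base units of work: kg·m²/s²

Answer: kg·m²/s²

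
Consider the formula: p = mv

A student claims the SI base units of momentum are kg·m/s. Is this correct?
Units of each symbol in p = mv:
  m (mass): kg
  v (velocity): m/s

Multiplying the contributions: [kg] · [m/s]
Adding exponents of each base unit: kg: 1, m: 1, s: -1
SI base units of momentum: kg·m/s

The claimed units kg·m/s match the derived units, so the claim is correct.

Answer: Yes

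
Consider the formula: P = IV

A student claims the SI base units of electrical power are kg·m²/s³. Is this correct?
Units of each symbol in P = IV:
  I (current): A
  V (voltage, in volts): kg·m²/(s³·A)

Multiplying the contributions: [A] · [kg·m²/(s³·A)]
Adding exponents of each base unit: kg: 1, m: 2, s: -3
SI base units of electrical power: kg·m²/s³

The claimed units kg·m²/s³ match the derived units, so the claim is correct.

Answer: Yes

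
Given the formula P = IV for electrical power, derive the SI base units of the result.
Units of each symbol in P = IV:
  I (current): A
  V (voltage, in volts): kg·m²/(s³·A)

Multiplying the contributions: [A] · [kg·m²/(s³·A)]
Adding exponents of each base unit: kg: 1, m: 2, s: -3
SI base units of electrical power: kg·m²/s³

Answer: kg·m²/s³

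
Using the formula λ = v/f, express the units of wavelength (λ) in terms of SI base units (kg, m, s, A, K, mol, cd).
Units of each symbol in λ = v/f:
  v (wave speed): m/s
  f (frequency): 1/s  → in the denominator, contributes s

Multiplying the contributions: [m/s] · [s]
Adding exponents of each base unit: m: 1
SI base units of wavelength: m

Answer: m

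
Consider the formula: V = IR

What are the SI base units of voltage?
Units of each symbol in V = IR:
  I (current): A
  R (resistance, in ohms): kg·m²/(s³·A²)

Multiplying the contributions: [A] · [kg·m²/(s³·A²)]
Adding exponents of each base unit: kg: 1, m: 2, s: -3, A: -1
SI base units of voltage: kg·m²/(s³·A)

Answer: kg·m²/(s³·A)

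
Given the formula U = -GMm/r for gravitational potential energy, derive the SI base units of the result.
Units of each symbol in U = -GMm/r:
  G (gravitational constant): m³/(kg·s²)
  M (mass): kg
  m (mass): kg
  r (distance): m  → in the denominator, contributes 1/m
  The minus sign does not affect the units.

Multiplying the contributions: [m³/(kg·s²)] · [kg] · [kg] · [1/m]
Adding exponents of each base unit: kg: 1, m: 2, s: -2
SI base units of gravitational potential energy: kg·m²/s²

Answer: kg·m²/s²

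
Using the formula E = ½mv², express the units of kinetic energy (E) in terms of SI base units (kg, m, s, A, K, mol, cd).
Units of each symbol in E = ½mv²:
  m (mass): kg
  v (speed): m/s  → to the power 2, contributes m²/s²
  The factor ½ is dimensionless.

Multiplying the contributions: [kg] · [m²/s²]
Adding exponents of each base unit: kg: 1, m: 2, s: -2
SI base units of kinetic energy: kg·m²/s²

Answer: kg·m²/s²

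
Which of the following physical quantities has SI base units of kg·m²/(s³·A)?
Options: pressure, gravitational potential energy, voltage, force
Checking the SI base units of each option:
  pressure (P = F/A): kg/(m·s²)  ✗
  gravitational potential energy (U = -GMm/r): kg·m²/s²  ✗
  voltage (V = IR): kg·m²/(s³·A)  ✓ matches
  force (F = ma): kg·m/s²  ✗

Only voltage has units kg·m²/(s³·A).

Answer: voltage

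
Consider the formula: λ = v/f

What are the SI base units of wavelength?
Units of each symbol in λ = v/f:
  v (wave speed): m/s
  f (frequency): 1/s  → in the denominator, contributes s

Multiplying the contributions: [m/s] · [s]
Adding exponents of each base unit: m: 1
SI base units of wavelength: m

Answer: m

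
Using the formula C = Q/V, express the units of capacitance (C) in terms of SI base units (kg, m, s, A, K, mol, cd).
Units of each symbol in C = Q/V:
  Q (charge, in coulombs): s·A
  V (voltage, in volts): kg·m²/(s³·A)  → in the denominator, contributes s³·A/(kg·m²)

Multiplying the contributions: [s·A] · [s³·A/(kg·m²)]
Adding exponents of each base unit: kg: -1, m: -2, s: 4, A: 2
SI base units of capacitance: s⁴·A²/(kg·m²)

Answer: s⁴·A²/(kg·m²)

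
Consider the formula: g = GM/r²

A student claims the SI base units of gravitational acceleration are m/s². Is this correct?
Units of each symbol in g = GM/r²:
  G (gravitational constant): m³/(kg·s²)
  M (mass): kg
  r (distance): m  → to the power 2 in the denominator, contributes 1/m²

Multiplying the contributions: [m³/(kg·s²)] · [kg] · [1/m²]
Adding exponents of each base unit: m: 1, s: -2
SI base units of gravitational acceleration: m/s²

The claimed units m/s² match the derived units, so the claim is correct.

Answer: Yes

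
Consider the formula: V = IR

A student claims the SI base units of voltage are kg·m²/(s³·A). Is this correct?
Units of each symbol in V = IR:
  I (current): A
  R (resistance, in ohms): kg·m²/(s³·A²)

Multiplying the contributions: [A] · [kg·m²/(s³·A²)]
Adding exponents of each base unit: kg: 1, m: 2, s: -3, A: -1
SI base units of voltage: kg·m²/(s³·A)

The claimed units kg·m²/(s³·A) match the derived units, so the claim is correct.

Answer: Yes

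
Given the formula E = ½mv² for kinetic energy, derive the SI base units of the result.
Units of each symbol in E = ½mv²:
  m (mass): kg
  v (speed): m/s  → to the power 2, contributes m²/s²
  The factor ½ is dimensionless.

Multiplying the contributions: [kg] · [m²/s²]
Adding exponents of each base unit: kg: 1, m: 2, s: -2
SI base units of kinetic energy: kg·m²/s²

Answer: kg·m²/s²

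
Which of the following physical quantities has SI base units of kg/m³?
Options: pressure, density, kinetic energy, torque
Checking the SI base units of each option:
  pressure (P = F/A): kg/(m·s²)  ✗
  density (ρ = m/V): kg/m³  ✓ matches
  kinetic energy (E = ½mv²): kg·m²/s²  ✗
  torque (τ = Fr): kg·m²/s²  ✗

Only density has units kg/m³.

Answer: density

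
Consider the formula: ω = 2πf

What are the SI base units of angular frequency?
Units of each symbol in ω = 2πf:
  f (frequency): 1/s
  The factor 2π is dimensionless.

Multiplying the contributions: [1/s]
Adding exponents of each base unit: s: -1
SI base units of angular frequency: 1/s

Answer: 1/s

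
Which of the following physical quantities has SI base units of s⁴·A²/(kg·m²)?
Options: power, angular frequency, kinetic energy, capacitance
Checking the SI base units of each option:
  power (P = W/t): kg·m²/s³  ✗
  angular frequency (ω = 2πf): 1/s  ✗
  kinetic energy (E = ½mv²): kg·m²/s²  ✗
  capacitance (C = Q/V): s⁴·A²/(kg·m²)  ✓ matches

Only capacitance has units s⁴·A²/(kg·m²).

Answer: capacitance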